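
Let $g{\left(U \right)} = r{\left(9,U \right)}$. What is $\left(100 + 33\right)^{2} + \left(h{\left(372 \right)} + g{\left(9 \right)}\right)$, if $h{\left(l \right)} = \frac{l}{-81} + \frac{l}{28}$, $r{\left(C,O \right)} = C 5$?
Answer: $\frac{3353369}{189} \approx 17743.0$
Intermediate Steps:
$r{\left(C,O \right)} = 5 C$
$g{\left(U \right)} = 45$ ($g{\left(U \right)} = 5 \cdot 9 = 45$)
$h{\left(l \right)} = \frac{53 l}{2268}$ ($h{\left(l \right)} = l \left(- \frac{1}{81}\right) + l \frac{1}{28} = - \frac{l}{81} + \frac{l}{28} = \frac{53 l}{2268}$)
$\left(100 + 33\right)^{2} + \left(h{\left(372 \right)} + g{\left(9 \right)}\right) = \left(100 + 33\right)^{2} + \left(\frac{53}{2268} \cdot 372 + 45\right) = 133^{2} + \left(\frac{1643}{189} + 45\right) = 17689 + \frac{10148}{189} = \frac{3353369}{189}$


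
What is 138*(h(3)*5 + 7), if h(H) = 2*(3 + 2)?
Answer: 7866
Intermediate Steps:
h(H) = 10 (h(H) = 2*5 = 10)
138*(h(3)*5 + 7) = 138*(10*5 + 7) = 138*(50 + 7) = 138*57 = 7866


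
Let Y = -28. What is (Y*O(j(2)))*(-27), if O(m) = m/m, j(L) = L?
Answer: 756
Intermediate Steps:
O(m) = 1
(Y*O(j(2)))*(-27) = -28*1*(-27) = -28*(-27) = 756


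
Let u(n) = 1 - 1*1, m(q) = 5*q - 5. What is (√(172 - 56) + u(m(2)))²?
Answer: 116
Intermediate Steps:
m(q) = -5 + 5*q
u(n) = 0 (u(n) = 1 - 1 = 0)
(√(172 - 56) + u(m(2)))² = (√(172 - 56) + 0)² = (√116 + 0)² = (2*√29 + 0)² = (2*√29)² = 116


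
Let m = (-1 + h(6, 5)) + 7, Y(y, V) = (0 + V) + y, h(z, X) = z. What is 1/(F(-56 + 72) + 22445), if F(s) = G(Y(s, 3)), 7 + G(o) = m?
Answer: 1/22450 ≈ 4.4543e-5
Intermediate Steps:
Y(y, V) = V + y
m = 12 (m = (-1 + 6) + 7 = 5 + 7 = 12)
G(o) = 5 (G(o) = -7 + 12 = 5)
F(s) = 5
1/(F(-56 + 72) + 22445) = 1/(5 + 22445) = 1/22450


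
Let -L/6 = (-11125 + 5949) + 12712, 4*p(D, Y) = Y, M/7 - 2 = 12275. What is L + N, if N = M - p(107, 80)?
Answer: 40703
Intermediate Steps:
M = 85939 (M = 14 + 7*12275 = 14 + 85925 = 85939)
p(D, Y) = Y/4
N = 85919 (N = 85939 - 80/4 = 85939 - 1*20 = 85939 - 20 = 85919)
L = -45216 (L = -6*((-11125 + 5949) + 12712) = -6*(-5176 + 12712) = -6*7536 = -45216)
L + N = -45216 + 85919 = 40703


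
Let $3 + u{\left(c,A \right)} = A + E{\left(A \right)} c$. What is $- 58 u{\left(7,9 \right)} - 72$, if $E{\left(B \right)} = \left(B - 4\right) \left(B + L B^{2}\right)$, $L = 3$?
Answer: $-511980$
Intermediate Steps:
$E{\left(B \right)} = \left(-4 + B\right) \left(B + 3 B^{2}\right)$ ($E{\left(B \right)} = \left(B - 4\right) \left(B + 3 B^{2}\right) = \left(-4 + B\right) \left(B + 3 B^{2}\right)$)
$u{\left(c,A \right)} = -3 + A + A c \left(-4 - 11 A + 3 A^{2}\right)$ ($u{\left(c,A \right)} = -3 + \left(A + A \left(-4 - 11 A + 3 A^{2}\right) c\right) = -3 + \left(A + A c \left(-4 - 11 A + 3 A^{2}\right)\right) = -3 + A + A c \left(-4 - 11 A + 3 A^{2}\right)$)
$- 58 u{\left(7,9 \right)} - 72 = - 58 \left(-3 + 9 + 9 \cdot 7 \left(-4 - 99 + 3 \cdot 9^{2}\right)\right) - 72 = - 58 \left(-3 + 9 + 9 \cdot 7 \left(-4 - 99 + 3 \cdot 81\right)\right) - 72 = - 58 \left(-3 + 9 + 9 \cdot 7 \left(-4 - 99 + 243\right)\right) - 72 = - 58 \left(-3 + 9 + 9 \cdot 7 \cdot 140\right) - 72 = - 58 \left(-3 + 9 + 8820\right) - 72 = \left(-58\right) 8826 - 72 = -511908 - 72 = -511980$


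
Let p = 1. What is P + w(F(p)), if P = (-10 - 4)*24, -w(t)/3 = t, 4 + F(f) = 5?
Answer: -339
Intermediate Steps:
F(f) = 1 (F(f) = -4 + 5 = 1)
w(t) = -3*t
P = -336 (P = -14*24 = -336)
P + w(F(p)) = -336 - 3*1 = -336 - 3 = -339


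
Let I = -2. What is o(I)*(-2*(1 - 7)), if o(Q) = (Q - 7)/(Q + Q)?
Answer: 27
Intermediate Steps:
o(Q) = (-7 + Q)/(2*Q) (o(Q) = (-7 + Q)/((2*Q)) = (-7 + Q)*(1/(2*Q)) = (-7 + Q)/(2*Q))
o(I)*(-2*(1 - 7)) = ((½)*(-7 - 2)/(-2))*(-2*(1 - 7)) = ((½)*(-½)*(-9))*(-2*(-6)) = (9/4)*12 = 27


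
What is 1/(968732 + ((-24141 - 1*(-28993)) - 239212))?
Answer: 1/734372 ≈ 1.3617e-6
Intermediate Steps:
1/(968732 + ((-24141 - 1*(-28993)) - 239212)) = 1/(968732 + ((-24141 + 28993) - 239212)) = 1/(968732 + (4852 - 239212)) = 1/(968732 - 234360) = 1/734372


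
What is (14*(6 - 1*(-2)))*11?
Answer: 1232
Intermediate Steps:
(14*(6 - 1*(-2)))*11 = (14*(6 + 2))*11 = (14*8)*11 = 112*11 = 1232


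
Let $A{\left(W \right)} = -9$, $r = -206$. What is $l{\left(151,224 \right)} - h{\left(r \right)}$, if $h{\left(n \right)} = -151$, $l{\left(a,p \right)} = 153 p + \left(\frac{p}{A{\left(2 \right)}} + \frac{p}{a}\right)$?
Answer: $\frac{46749049}{1359} \approx 34400.0$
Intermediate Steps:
$l{\left(a,p \right)} = \frac{1376 p}{9} + \frac{p}{a}$ ($l{\left(a,p \right)} = 153 p + \left(\frac{p}{-9} + \frac{p}{a}\right) = 153 p + \left(p \left(- \frac{1}{9}\right) + \frac{p}{a}\right) = 153 p - \left(\frac{p}{9} - \frac{p}{a}\right) = \frac{1376 p}{9} + \frac{p}{a}$)
$l{\left(151,224 \right)} - h{\left(r \right)} = \left(\frac{1376}{9} \cdot 224 + \frac{224}{151}\right) - -151 = \left(\frac{308224}{9} + 224 \cdot \frac{1}{151}\right) + 151 = \left(\frac{308224}{9} + \frac{224}{151}\right) + 151 = \frac{46543840}{1359} + 151 = \frac{46749049}{1359}$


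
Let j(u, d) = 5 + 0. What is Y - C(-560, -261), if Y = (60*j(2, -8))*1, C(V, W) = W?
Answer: 561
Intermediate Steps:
j(u, d) = 5
Y = 300 (Y = (60*5)*1 = 300*1 = 300)
Y - C(-560, -261) = 300 - 1*(-261) = 300 + 261 = 561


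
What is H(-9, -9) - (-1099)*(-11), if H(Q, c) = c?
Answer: -12098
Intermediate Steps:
H(-9, -9) - (-1099)*(-11) = -9 - (-1099)*(-11) = -9 - 157*77 = -9 - 12089 = -12098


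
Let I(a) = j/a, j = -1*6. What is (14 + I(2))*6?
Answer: 66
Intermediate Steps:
j = -6
I(a) = -6/a
(14 + I(2))*6 = (14 - 6/2)*6 = (14 - 6*1/2)*6 = (14 - 3)*6 = 11*6 = 66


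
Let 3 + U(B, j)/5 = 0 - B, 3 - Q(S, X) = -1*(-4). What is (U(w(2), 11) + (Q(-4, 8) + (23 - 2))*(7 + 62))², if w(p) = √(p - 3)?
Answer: 1863200 - 13650*I ≈ 1.8632e+6 - 13650.0*I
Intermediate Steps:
Q(S, X) = -1 (Q(S, X) = 3 - (-1)*(-4) = 3 - 1*4 = 3 - 4 = -1)
w(p) = √(-3 + p)
U(B, j) = -15 - 5*B (U(B, j) = -15 + 5*(0 - B) = -15 + 5*(-B) = -15 - 5*B)
(U(w(2), 11) + (Q(-4, 8) + (23 - 2))*(7 + 62))² = ((-15 - 5*√(-3 + 2)) + (-1 + (23 - 2))*(7 + 62))² = ((-15 - 5*I) + (-1 + 21)*69)² = ((-15 - 5*I) + 20*69)² = ((-15 - 5*I) + 1380)² = (1365 - 5*I)²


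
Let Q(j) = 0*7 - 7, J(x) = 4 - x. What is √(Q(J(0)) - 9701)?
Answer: 2*I*√2427 ≈ 98.529*I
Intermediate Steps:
Q(j) = -7 (Q(j) = 0 - 7 = -7)
√(Q(J(0)) - 9701) = √(-7 - 9701) = √(-9708) = 2*I*√2427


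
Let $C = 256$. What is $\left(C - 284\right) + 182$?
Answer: $154$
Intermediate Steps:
$\left(C - 284\right) + 182 = \left(256 - 284\right) + 182 = -28 + 182 = 154$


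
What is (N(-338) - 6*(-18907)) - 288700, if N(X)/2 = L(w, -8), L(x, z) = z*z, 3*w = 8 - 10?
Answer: -175130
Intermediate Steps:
w = -2/3 (w = (8 - 10)/3 = (1/3)*(-2) = -2/3 ≈ -0.66667)
L(x, z) = z**2
N(X) = 128 (N(X) = 2*(-8)**2 = 2*64 = 128)
(N(-338) - 6*(-18907)) - 288700 = (128 - 6*(-18907)) - 288700 = (128 + 113442) - 288700 = 113570 - 288700 = -175130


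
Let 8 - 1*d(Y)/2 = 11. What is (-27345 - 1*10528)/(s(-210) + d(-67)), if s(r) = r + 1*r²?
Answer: -37873/43884 ≈ -0.86303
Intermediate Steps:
s(r) = r + r²
d(Y) = -6 (d(Y) = 16 - 2*11 = 16 - 22 = -6)
(-27345 - 1*10528)/(s(-210) + d(-67)) = (-27345 - 1*10528)/(-210*(1 - 210) - 6) = (-27345 - 10528)/(-210*(-209) - 6) = -37873/(43890 - 6) = -37873/43884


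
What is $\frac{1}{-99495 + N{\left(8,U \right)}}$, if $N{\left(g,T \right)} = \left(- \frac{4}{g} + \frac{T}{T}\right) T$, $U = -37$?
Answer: $- \frac{2}{199027} \approx -1.0049 \cdot 10^{-5}$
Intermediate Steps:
$N{\left(g,T \right)} = T \left(1 - \frac{4}{g}\right)$ ($N{\left(g,T \right)} = \left(- \frac{4}{g} + 1\right) T = \left(1 - \frac{4}{g}\right) T = T \left(1 - \frac{4}{g}\right)$)
$\frac{1}{-99495 + N{\left(8,U \right)}} = \frac{1}{-99495 - \frac{37 \left(-4 + 8\right)}{8}} = \frac{1}{-99495 - \frac{37}{8} \cdot 4} = \frac{1}{-99495 - \frac{37}{2}} = \frac{1}{- \frac{199027}{2}} = - \frac{2}{199027}$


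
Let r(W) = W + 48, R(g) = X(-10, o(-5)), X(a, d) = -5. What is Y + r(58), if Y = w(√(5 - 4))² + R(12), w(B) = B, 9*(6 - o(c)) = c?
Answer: 102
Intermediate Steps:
o(c) = 6 - c/9
R(g) = -5
r(W) = 48 + W
Y = -4 (Y = (√(5 - 4))² - 5 = (√1)² - 5 = 1² - 5 = 1 - 5 = -4)
Y + r(58) = -4 + (48 + 58) = -4 + 106 = 102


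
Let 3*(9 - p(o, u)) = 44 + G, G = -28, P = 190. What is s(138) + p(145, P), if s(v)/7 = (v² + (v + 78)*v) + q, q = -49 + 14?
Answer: 1025168/3 ≈ 3.4172e+5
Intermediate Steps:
q = -35
p(o, u) = 11/3 (p(o, u) = 9 - (44 - 28)/3 = 9 - ⅓*16 = 9 - 16/3 = 11/3)
s(v) = -245 + 7*v² + 7*v*(78 + v) (s(v) = 7*((v² + (v + 78)*v) - 35) = 7*((v² + (78 + v)*v) - 35) = 7*((v² + v*(78 + v)) - 35) = 7*(-35 + v² + v*(78 + v)) = -245 + 7*v² + 7*v*(78 + v))
s(138) + p(145, P) = (-245 + 14*138² + 546*138) + 11/3 = (-245 + 14*19044 + 75348) + 11/3 = (-245 + 266616 + 75348) + 11/3 = 341719 + 11/3 = 1025168/3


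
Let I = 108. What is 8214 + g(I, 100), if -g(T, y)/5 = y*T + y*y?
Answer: -95786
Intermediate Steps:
g(T, y) = -5*y² - 5*T*y (g(T, y) = -5*(y*T + y*y) = -5*(T*y + y²) = -5*(y² + T*y) = -5*y² - 5*T*y)
8214 + g(I, 100) = 8214 - 5*100*(108 + 100) = 8214 - 5*100*208 = 8214 - 104000 = -95786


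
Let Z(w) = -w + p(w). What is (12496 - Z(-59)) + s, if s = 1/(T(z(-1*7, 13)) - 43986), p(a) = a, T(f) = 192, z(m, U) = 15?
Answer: 547249823/43794 ≈ 12496.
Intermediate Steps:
Z(w) = 0 (Z(w) = -w + w = 0)
s = -1/43794 (s = 1/(192 - 43986) = 1/(-43794) = -1/43794 ≈ -2.2834e-5)
(12496 - Z(-59)) + s = (12496 - 1*0) - 1/43794 = (12496 + 0) - 1/43794 = 12496 - 1/43794 = 547249823/43794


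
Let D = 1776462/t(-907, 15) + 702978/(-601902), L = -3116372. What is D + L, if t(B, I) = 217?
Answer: -9665922942775/3109827 ≈ -3.1082e+6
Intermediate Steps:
D = 25454844869/3109827 (D = 1776462/217 + 702978/(-601902) = 1776462*(1/217) + 702978*(-1/601902) = 1776462/217 - 117163/100317 = 25454844869/3109827 ≈ 8185.3)
D + L = 25454844869/3109827 - 3116372 = -9665922942775/3109827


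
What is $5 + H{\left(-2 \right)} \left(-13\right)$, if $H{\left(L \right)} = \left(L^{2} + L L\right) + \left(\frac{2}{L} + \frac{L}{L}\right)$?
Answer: $-99$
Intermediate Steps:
$H{\left(L \right)} = 1 + \frac{2}{L} + 2 L^{2}$ ($H{\left(L \right)} = \left(L^{2} + L^{2}\right) + \left(\frac{2}{L} + 1\right) = 2 L^{2} + \left(1 + \frac{2}{L}\right) = 1 + \frac{2}{L} + 2 L^{2}$)
$5 + H{\left(-2 \right)} \left(-13\right) = 5 + \frac{2 - 2 + 2 \left(-2\right)^{3}}{-2} \left(-13\right) = 5 + - \frac{2 - 2 + 2 \left(-8\right)}{2} \left(-13\right) = 5 + - \frac{2 - 2 - 16}{2} \left(-13\right) = 5 + \left(- \frac{1}{2}\right) \left(-16\right) \left(-13\right) = 5 + 8 \left(-13\right) = 5 - 104 = -99$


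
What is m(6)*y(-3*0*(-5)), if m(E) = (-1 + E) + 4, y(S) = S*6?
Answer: 0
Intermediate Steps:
y(S) = 6*S
m(E) = 3 + E
m(6)*y(-3*0*(-5)) = (3 + 6)*(6*(-3*0*(-5))) = 9*(6*(0*(-5))) = 9*(6*0) = 9*0 = 0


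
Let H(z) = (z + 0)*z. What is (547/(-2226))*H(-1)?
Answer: -547/2226 ≈ -0.24573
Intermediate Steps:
H(z) = z**2 (H(z) = z*z = z**2)
(547/(-2226))*H(-1) = (547/(-2226))*(-1)**2 = (547*(-1/2226))*1 = -547/2226*1 = -547/2226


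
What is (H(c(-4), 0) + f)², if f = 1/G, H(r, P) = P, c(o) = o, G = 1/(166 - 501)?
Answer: 112225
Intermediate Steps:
G = -1/335 (G = 1/(-335) = -1/335 ≈ -0.0029851)
f = -335 (f = 1/(-1/335) = -335)
(H(c(-4), 0) + f)² = (0 - 335)² = (-335)² = 112225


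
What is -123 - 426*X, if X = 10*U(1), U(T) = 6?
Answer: -25683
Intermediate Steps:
X = 60 (X = 10*6 = 60)
-123 - 426*X = -123 - 426*60 = -123 - 25560 = -25683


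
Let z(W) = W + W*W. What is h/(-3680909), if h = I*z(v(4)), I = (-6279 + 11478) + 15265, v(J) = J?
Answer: -409280/3680909 ≈ -0.11119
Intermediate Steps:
I = 20464 (I = 5199 + 15265 = 20464)
z(W) = W + W²
h = 409280 (h = 20464*(4*(1 + 4)) = 20464*(4*5) = 20464*20 = 409280)
h/(-3680909) = 409280/(-3680909) = 409280*(-1/3680909) = -409280/3680909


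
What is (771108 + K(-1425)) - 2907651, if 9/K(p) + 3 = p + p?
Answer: -677284132/317 ≈ -2.1365e+6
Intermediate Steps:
K(p) = 9/(-3 + 2*p) (K(p) = 9/(-3 + (p + p)) = 9/(-3 + 2*p))
(771108 + K(-1425)) - 2907651 = (771108 + 9/(-3 + 2*(-1425))) - 2907651 = (771108 + 9/(-3 - 2850)) - 2907651 = (771108 + 9/(-2853)) - 2907651 = (771108 + 9*(-1/2853)) - 2907651 = (771108 - 1/317) - 2907651 = 244441235/317 - 2907651 = -677284132/317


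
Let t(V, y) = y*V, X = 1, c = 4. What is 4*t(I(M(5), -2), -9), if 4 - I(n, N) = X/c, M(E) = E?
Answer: -135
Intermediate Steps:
I(n, N) = 15/4 (I(n, N) = 4 - 1/4 = 15/4)
t(V, y) = V*y
4*t(I(M(5), -2), -9) = 4*((15/4)*(-9)) = 4*(-135/4) = -135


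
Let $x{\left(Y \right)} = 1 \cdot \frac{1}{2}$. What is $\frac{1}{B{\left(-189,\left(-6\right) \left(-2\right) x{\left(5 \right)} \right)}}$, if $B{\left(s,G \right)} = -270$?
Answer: $- \frac{1}{270} \approx -0.0037037$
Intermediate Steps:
$x{\left(Y \right)} = \frac{1}{2}$ ($x{\left(Y \right)} = 1 \cdot \frac{1}{2} = \frac{1}{2}$)
$\frac{1}{B{\left(-189,\left(-6\right) \left(-2\right) x{\left(5 \right)} \right)}} = \frac{1}{-270} = - \frac{1}{270}$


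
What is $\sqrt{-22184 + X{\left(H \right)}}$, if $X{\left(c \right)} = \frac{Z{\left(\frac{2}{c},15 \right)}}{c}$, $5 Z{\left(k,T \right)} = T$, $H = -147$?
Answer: $\frac{i \sqrt{1087017}}{7} \approx 148.94 i$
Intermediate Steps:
$Z{\left(k,T \right)} = \frac{T}{5}$
$X{\left(c \right)} = \frac{3}{c}$ ($X{\left(c \right)} = \frac{\frac{1}{5} \cdot 15}{c} = \frac{3}{c}$)
$\sqrt{-22184 + X{\left(H \right)}} = \sqrt{-22184 + \frac{3}{-147}} = \sqrt{-22184 + 3 \left(- \frac{1}{147}\right)} = \sqrt{-22184 - \frac{1}{49}} = \sqrt{- \frac{1087017}{49}} = \frac{i \sqrt{1087017}}{7}$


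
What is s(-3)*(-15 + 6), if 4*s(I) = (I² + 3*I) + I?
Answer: 27/4 ≈ 6.7500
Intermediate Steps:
s(I) = I + I²/4 (s(I) = ((I² + 3*I) + I)/4 = (I² + 4*I)/4 = I + I²/4)
s(-3)*(-15 + 6) = ((¼)*(-3)*(4 - 3))*(-15 + 6) = ((¼)*(-3)*1)*(-9) = -¾*(-9) = 27/4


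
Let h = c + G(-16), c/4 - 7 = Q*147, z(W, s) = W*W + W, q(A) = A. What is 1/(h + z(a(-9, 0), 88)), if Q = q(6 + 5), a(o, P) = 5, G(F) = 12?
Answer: 1/6538 ≈ 0.00015295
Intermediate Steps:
Q = 11 (Q = 6 + 5 = 11)
z(W, s) = W + W² (z(W, s) = W² + W = W + W²)
c = 6496 (c = 28 + 4*(11*147) = 28 + 4*1617 = 28 + 6468 = 6496)
h = 6508 (h = 6496 + 12 = 6508)
1/(h + z(a(-9, 0), 88)) = 1/(6508 + 5*(1 + 5)) = 1/(6508 + 5*6) = 1/(6508 + 30) = 1/6538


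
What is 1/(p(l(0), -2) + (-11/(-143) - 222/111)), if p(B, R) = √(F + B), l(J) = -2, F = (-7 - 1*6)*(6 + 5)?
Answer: -65/5026 - 169*I*√145/25130 ≈ -0.012933 - 0.08098*I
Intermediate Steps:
F = -143 (F = (-7 - 6)*11 = -13*11 = -143)
p(B, R) = √(-143 + B)
1/(p(l(0), -2) + (-11/(-143) - 222/111)) = 1/(√(-143 - 2) + (-11/(-143) - 222/111)) = 1/(√(-145) + (-11*(-1/143) - 222*1/111)) = 1/(I*√145 + (1/13 - 2)) = 1/(I*√145 - 25/13) = 1/(-25/13 + I*√145)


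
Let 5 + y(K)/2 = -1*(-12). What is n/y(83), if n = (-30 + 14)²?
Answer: 128/7 ≈ 18.286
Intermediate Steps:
y(K) = 14 (y(K) = -10 + 2*(-1*(-12)) = -10 + 2*12 = -10 + 24 = 14)
n = 256 (n = (-16)² = 256)
n/y(83) = 256/14 = 256*(1/14) = 128/7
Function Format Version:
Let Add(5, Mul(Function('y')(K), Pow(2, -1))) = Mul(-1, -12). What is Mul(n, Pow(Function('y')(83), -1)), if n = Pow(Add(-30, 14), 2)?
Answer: Rational(128, 7) ≈ 18.286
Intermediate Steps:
Function('y')(K) = 14 (Function('y')(K) = Add(-10, Mul(2, Mul(-1, -12))) = Add(-10, Mul(2, 12)) = Add(-10, 24) = 14)
n = 256 (n = Pow(-16, 2) = 256)
Mul(n, Pow(Function('y')(83), -1)) = Mul(256, Pow(14, -1)) = Mul(256, Rational(1, 14)) = Rational(128, 7)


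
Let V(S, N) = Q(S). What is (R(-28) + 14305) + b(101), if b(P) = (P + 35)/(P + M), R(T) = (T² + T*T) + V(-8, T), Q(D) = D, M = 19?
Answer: 237992/15 ≈ 15866.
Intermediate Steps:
V(S, N) = S
R(T) = -8 + 2*T² (R(T) = (T² + T*T) - 8 = (T² + T²) - 8 = 2*T² - 8 = -8 + 2*T²)
b(P) = (35 + P)/(19 + P) (b(P) = (P + 35)/(P + 19) = (35 + P)/(19 + P))
(R(-28) + 14305) + b(101) = ((-8 + 2*(-28)²) + 14305) + (35 + 101)/(19 + 101) = ((-8 + 2*784) + 14305) + 136/120 = ((-8 + 1568) + 14305) + (1/120)*136 = (1560 + 14305) + 17/15 = 15865 + 17/15 = 237992/15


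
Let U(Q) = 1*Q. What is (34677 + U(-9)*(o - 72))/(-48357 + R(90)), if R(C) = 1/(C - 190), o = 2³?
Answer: -3525300/4835701 ≈ -0.72902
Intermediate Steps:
o = 8
U(Q) = Q
R(C) = 1/(-190 + C)
(34677 + U(-9)*(o - 72))/(-48357 + R(90)) = (34677 - 9*(8 - 72))/(-48357 + 1/(-190 + 90)) = (34677 - 9*(-64))/(-48357 + 1/(-100)) = (34677 + 576)/(-48357 - 1/100) = 35253/(-4835701/100) = 35253*(-100/4835701) = -3525300/4835701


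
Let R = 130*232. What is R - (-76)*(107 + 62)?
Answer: 43004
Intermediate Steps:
R = 30160
R - (-76)*(107 + 62) = 30160 - (-76)*(107 + 62) = 30160 - (-76)*169 = 30160 - 1*(-12844) = 30160 + 12844 = 43004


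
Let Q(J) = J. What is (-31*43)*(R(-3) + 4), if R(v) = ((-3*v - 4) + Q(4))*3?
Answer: -41323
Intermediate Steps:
R(v) = -9*v (R(v) = ((-3*v - 4) + 4)*3 = ((-4 - 3*v) + 4)*3 = -3*v*3 = -9*v)
(-31*43)*(R(-3) + 4) = (-31*43)*(-9*(-3) + 4) = -1333*(27 + 4) = -1333*31 = -41323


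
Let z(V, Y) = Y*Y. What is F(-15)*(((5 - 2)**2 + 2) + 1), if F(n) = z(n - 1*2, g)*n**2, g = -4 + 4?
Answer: 0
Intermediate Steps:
g = 0
z(V, Y) = Y**2
F(n) = 0 (F(n) = 0**2*n**2 = 0*n**2 = 0)
F(-15)*(((5 - 2)**2 + 2) + 1) = 0*(((5 - 2)**2 + 2) + 1) = 0*((3**2 + 2) + 1) = 0*((9 + 2) + 1) = 0*(11 + 1) = 0*12 = 0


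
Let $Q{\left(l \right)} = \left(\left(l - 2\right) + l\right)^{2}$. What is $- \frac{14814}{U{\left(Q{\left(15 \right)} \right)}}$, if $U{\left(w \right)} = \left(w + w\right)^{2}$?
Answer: $- \frac{7407}{1229312} \approx -0.0060253$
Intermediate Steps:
$Q{\left(l \right)} = \left(-2 + 2 l\right)^{2}$ ($Q{\left(l \right)} = \left(\left(-2 + l\right) + l\right)^{2} = \left(-2 + 2 l\right)^{2}$)
$U{\left(w \right)} = 4 w^{2}$ ($U{\left(w \right)} = \left(2 w\right)^{2} = 4 w^{2}$)
$- \frac{14814}{U{\left(Q{\left(15 \right)} \right)}} = - \frac{14814}{4 \left(4 \left(-1 + 15\right)^{2}\right)^{2}} = - \frac{14814}{4 \left(4 \cdot 14^{2}\right)^{2}} = - \frac{14814}{4 \left(4 \cdot 196\right)^{2}} = - \frac{14814}{4 \cdot 784^{2}} = - \frac{14814}{4 \cdot 614656} = - \frac{14814}{2458624} = \left(-14814\right) \frac{1}{2458624} = - \frac{7407}{1229312}$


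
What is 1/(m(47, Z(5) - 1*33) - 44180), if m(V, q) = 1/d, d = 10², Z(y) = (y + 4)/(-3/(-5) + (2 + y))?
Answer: -100/4417999 ≈ -2.2635e-5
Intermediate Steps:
Z(y) = (4 + y)/(13/5 + y) (Z(y) = (4 + y)/(-3*(-⅕) + (2 + y)) = (4 + y)/(⅗ + (2 + y)) = (4 + y)/(13/5 + y))
d = 100
m(V, q) = 1/100
1/(m(47, Z(5) - 1*33) - 44180) = 1/(1/100 - 44180) = 1/(-4417999/100) = -100/4417999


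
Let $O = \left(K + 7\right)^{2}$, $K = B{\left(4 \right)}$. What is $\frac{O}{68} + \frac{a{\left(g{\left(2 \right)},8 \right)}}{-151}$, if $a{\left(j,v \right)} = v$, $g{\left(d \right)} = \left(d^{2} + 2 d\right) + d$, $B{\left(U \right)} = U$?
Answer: $\frac{17727}{10268} \approx 1.7264$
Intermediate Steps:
$g{\left(d \right)} = d^{2} + 3 d$
$K = 4$
$O = 121$ ($O = \left(4 + 7\right)^{2} = 11^{2} = 121$)
$\frac{O}{68} + \frac{a{\left(g{\left(2 \right)},8 \right)}}{-151} = \frac{121}{68} + \frac{8}{-151} = 121 \cdot \frac{1}{68} + 8 \left(- \frac{1}{151}\right) = \frac{121}{68} - \frac{8}{151} = \frac{17727}{10268}$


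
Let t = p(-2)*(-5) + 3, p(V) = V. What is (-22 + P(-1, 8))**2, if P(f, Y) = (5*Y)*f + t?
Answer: 2401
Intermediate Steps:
t = 13 (t = -2*(-5) + 3 = 10 + 3 = 13)
P(f, Y) = 13 + 5*Y*f (P(f, Y) = (5*Y)*f + 13 = 5*Y*f + 13 = 13 + 5*Y*f)
(-22 + P(-1, 8))**2 = (-22 + (13 + 5*8*(-1)))**2 = (-22 + (13 - 40))**2 = (-22 - 27)**2 = (-49)**2 = 2401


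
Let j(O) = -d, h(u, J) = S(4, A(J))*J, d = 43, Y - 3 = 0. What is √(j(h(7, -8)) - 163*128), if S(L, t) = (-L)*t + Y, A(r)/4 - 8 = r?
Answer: 3*I*√2323 ≈ 144.59*I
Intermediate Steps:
Y = 3 (Y = 3 + 0 = 3)
A(r) = 32 + 4*r
S(L, t) = 3 - L*t (S(L, t) = (-L)*t + 3 = -L*t + 3 = 3 - L*t)
h(u, J) = J*(-125 - 16*J) (h(u, J) = (3 - 1*4*(32 + 4*J))*J = (3 + (-128 - 16*J))*J = (-125 - 16*J)*J = J*(-125 - 16*J))
j(O) = -43 (j(O) = -1*43 = -43)
√(j(h(7, -8)) - 163*128) = √(-43 - 163*128) = √(-43 - 20864) = √(-20907) = 3*I*√2323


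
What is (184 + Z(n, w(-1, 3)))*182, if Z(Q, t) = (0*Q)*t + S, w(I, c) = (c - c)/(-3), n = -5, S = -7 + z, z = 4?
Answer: 32942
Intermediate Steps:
S = -3 (S = -7 + 4 = -3)
w(I, c) = 0 (w(I, c) = 0*(-1/3) = 0)
Z(Q, t) = -3 (Z(Q, t) = (0*Q)*t - 3 = 0*t - 3 = 0 - 3 = -3)
(184 + Z(n, w(-1, 3)))*182 = (184 - 3)*182 = 181*182 = 32942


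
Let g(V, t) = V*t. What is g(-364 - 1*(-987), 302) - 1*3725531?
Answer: -3537385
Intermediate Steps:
g(-364 - 1*(-987), 302) - 1*3725531 = (-364 - 1*(-987))*302 - 1*3725531 = (-364 + 987)*302 - 3725531 = 623*302 - 3725531 = 188146 - 3725531 = -3537385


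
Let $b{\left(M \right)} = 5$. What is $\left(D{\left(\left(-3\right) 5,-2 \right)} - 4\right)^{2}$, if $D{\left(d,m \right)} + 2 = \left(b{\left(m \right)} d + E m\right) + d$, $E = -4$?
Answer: $7744$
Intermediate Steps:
$D{\left(d,m \right)} = -2 - 4 m + 6 d$ ($D{\left(d,m \right)} = -2 + \left(\left(5 d - 4 m\right) + d\right) = -2 + \left(\left(- 4 m + 5 d\right) + d\right) = -2 + \left(- 4 m + 6 d\right) = -2 - 4 m + 6 d$)
$\left(D{\left(\left(-3\right) 5,-2 \right)} - 4\right)^{2} = \left(\left(-2 - -8 + 6 \left(\left(-3\right) 5\right)\right) - 4\right)^{2} = \left(\left(-2 + 8 + 6 \left(-15\right)\right) - 4\right)^{2} = \left(\left(-2 + 8 - 90\right) - 4\right)^{2} = \left(-84 - 4\right)^{2} = \left(-88\right)^{2} = 7744$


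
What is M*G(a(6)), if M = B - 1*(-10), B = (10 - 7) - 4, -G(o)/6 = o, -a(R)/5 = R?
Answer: 1620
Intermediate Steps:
a(R) = -5*R
G(o) = -6*o
B = -1 (B = 3 - 4 = -1)
M = 9 (M = -1 - 1*(-10) = -1 + 10 = 9)
M*G(a(6)) = 9*(-(-30)*6) = 9*(-6*(-30)) = 9*180 = 1620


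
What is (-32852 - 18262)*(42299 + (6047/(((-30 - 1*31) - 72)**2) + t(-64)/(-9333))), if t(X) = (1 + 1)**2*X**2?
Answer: -16996547309638292/7861497 ≈ -2.1620e+9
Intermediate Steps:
t(X) = 4*X**2 (t(X) = 2**2*X**2 = 4*X**2)
(-32852 - 18262)*(42299 + (6047/(((-30 - 1*31) - 72)**2) + t(-64)/(-9333))) = (-32852 - 18262)*(42299 + (6047/(((-30 - 1*31) - 72)**2) + (4*(-64)**2)/(-9333))) = -51114*(42299 + (6047/(((-30 - 31) - 72)**2) + (4*4096)*(-1/9333))) = -51114*(42299 + (6047/((-61 - 72)**2) + 16384*(-1/9333))) = -51114*(42299 + (6047/((-133)**2) - 16384/9333)) = -51114*(42299 + (6047/17689 - 16384/9333)) = -51114*(42299 - 233379925/165091437) = -51114*6982969313738/165091437 = -16996547309638292/7861497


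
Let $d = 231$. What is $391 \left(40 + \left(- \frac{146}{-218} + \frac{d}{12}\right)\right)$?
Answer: $\frac{10214875}{436} \approx 23429.0$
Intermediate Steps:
$391 \left(40 + \left(- \frac{146}{-218} + \frac{d}{12}\right)\right) = 391 \left(40 + \left(- \frac{146}{-218} + \frac{231}{12}\right)\right) = 391 \left(40 + \left(\left(-146\right) \left(- \frac{1}{218}\right) + 231 \cdot \frac{1}{12}\right)\right) = 391 \left(40 + \left(\frac{73}{109} + \frac{77}{4}\right)\right) = 391 \left(40 + \frac{8685}{436}\right) = 391 \cdot \frac{26125}{436} = \frac{10214875}{436}$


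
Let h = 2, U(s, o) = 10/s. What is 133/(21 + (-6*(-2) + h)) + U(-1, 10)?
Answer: -31/5 ≈ -6.2000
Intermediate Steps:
133/(21 + (-6*(-2) + h)) + U(-1, 10) = 133/(21 + (-6*(-2) + 2)) + 10/(-1) = 133/(21 + (12 + 2)) + 10*(-1) = 133/(21 + 14) - 10 = 133/35 - 10 = 133*(1/35) - 10 = 19/5 - 10 = -31/5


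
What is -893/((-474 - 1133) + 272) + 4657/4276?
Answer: 10035563/5708460 ≈ 1.7580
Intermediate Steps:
-893/((-474 - 1133) + 272) + 4657/4276 = -893/(-1607 + 272) + 4657*(1/4276) = -893/(-1335) + 4657/4276 = -893*(-1/1335) + 4657/4276 = 893/1335 + 4657/4276 = 10035563/5708460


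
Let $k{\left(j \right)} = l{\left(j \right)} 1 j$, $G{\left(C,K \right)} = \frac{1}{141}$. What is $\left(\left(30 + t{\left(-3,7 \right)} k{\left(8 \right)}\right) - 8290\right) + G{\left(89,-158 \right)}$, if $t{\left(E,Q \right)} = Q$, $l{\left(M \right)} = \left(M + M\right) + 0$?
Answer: $- \frac{1038323}{141} \approx -7364.0$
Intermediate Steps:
$l{\left(M \right)} = 2 M$ ($l{\left(M \right)} = 2 M + 0 = 2 M$)
$G{\left(C,K \right)} = \frac{1}{141}$
$k{\left(j \right)} = 2 j^{2}$ ($k{\left(j \right)} = 2 j 1 j = 2 j j = 2 j^{2}$)
$\left(\left(30 + t{\left(-3,7 \right)} k{\left(8 \right)}\right) - 8290\right) + G{\left(89,-158 \right)} = \left(\left(30 + 7 \cdot 2 \cdot 8^{2}\right) - 8290\right) + \frac{1}{141} = \left(\left(30 + 7 \cdot 2 \cdot 64\right) - 8290\right) + \frac{1}{141} = \left(\left(30 + 7 \cdot 128\right) - 8290\right) + \frac{1}{141} = \left(\left(30 + 896\right) - 8290\right) + \frac{1}{141} = \left(926 - 8290\right) + \frac{1}{141} = -7364 + \frac{1}{141} = - \frac{1038323}{141}$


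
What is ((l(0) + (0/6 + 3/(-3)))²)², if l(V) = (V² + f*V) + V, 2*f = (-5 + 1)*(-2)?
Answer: 1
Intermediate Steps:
f = 4 (f = ((-5 + 1)*(-2))/2 = (-4*(-2))/2 = (½)*8 = 4)
l(V) = V² + 5*V (l(V) = (V² + 4*V) + V = V² + 5*V)
((l(0) + (0/6 + 3/(-3)))²)² = ((0*(5 + 0) + (0/6 + 3/(-3)))²)² = ((0*5 + (0*(⅙) + 3*(-⅓)))²)² = ((0 + (0 - 1))²)² = ((0 - 1)²)² = ((-1)²)² = 1² = 1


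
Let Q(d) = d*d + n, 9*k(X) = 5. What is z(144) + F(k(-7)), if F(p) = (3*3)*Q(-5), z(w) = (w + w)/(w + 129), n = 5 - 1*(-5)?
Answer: 28761/91 ≈ 316.05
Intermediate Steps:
k(X) = 5/9 (k(X) = (1/9)*5 = 5/9)
n = 10 (n = 5 + 5 = 10)
z(w) = 2*w/(129 + w) (z(w) = (2*w)/(129 + w) = 2*w/(129 + w))
Q(d) = 10 + d**2 (Q(d) = d*d + 10 = d**2 + 10 = 10 + d**2)
F(p) = 315 (F(p) = (3*3)*(10 + (-5)**2) = 9*(10 + 25) = 9*35 = 315)
z(144) + F(k(-7)) = 2*144/(129 + 144) + 315 = 2*144/273 + 315 = 2*144*(1/273) + 315 = 96/91 + 315 = 28761/91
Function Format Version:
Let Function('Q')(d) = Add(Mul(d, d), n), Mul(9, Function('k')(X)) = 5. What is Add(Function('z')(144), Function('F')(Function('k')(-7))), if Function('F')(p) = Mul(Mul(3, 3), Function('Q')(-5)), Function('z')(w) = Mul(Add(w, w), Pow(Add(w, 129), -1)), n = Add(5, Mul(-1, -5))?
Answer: Rational(28761, 91) ≈ 316.05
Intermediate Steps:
Function('k')(X) = Rational(5, 9) (Function('k')(X) = Mul(Rational(1, 9), 5) = Rational(5, 9))
n = 10 (n = Add(5, 5) = 10)
Function('z')(w) = Mul(2, w, Pow(Add(129, w), -1)) (Function('z')(w) = Mul(Mul(2, w), Pow(Add(129, w), -1)) = Mul(2, w, Pow(Add(129, w), -1)))
Function('Q')(d) = Add(10, Pow(d, 2)) (Function('Q')(d) = Add(Mul(d, d), 10) = Add(Pow(d, 2), 10) = Add(10, Pow(d, 2)))
Function('F')(p) = 315 (Function('F')(p) = Mul(Mul(3, 3), Add(10, Pow(-5, 2))) = Mul(9, Add(10, 25)) = Mul(9, 35) = 315)
Add(Function('z')(144), Function('F')(Function('k')(-7))) = Add(Mul(2, 144, Pow(Add(129, 144), -1)), 315) = Add(Mul(2, 144, Pow(273, -1)), 315) = Add(Mul(2, 144, Rational(1, 273)), 315) = Add(Rational(96, 91), 315) = Rational(28761, 91)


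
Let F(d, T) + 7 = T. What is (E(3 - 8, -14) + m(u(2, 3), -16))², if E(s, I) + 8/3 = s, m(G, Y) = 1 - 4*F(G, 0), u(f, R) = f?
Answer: 4096/9 ≈ 455.11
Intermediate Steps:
F(d, T) = -7 + T
m(G, Y) = 29 (m(G, Y) = 1 - 4*(-7 + 0) = 1 - 4*(-7) = 1 + 28 = 29)
E(s, I) = -8/3 + s
(E(3 - 8, -14) + m(u(2, 3), -16))² = ((-8/3 + (3 - 8)) + 29)² = ((-8/3 - 5) + 29)² = (-23/3 + 29)² = (64/3)² = 4096/9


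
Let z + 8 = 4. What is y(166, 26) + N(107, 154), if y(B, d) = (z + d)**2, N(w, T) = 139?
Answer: 623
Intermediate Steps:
z = -4 (z = -8 + 4 = -4)
y(B, d) = (-4 + d)**2
y(166, 26) + N(107, 154) = (-4 + 26)**2 + 139 = 22**2 + 139 = 484 + 139 = 623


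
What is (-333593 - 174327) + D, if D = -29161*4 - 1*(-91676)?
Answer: -532888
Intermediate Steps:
D = -24968 (D = -116644 + 91676 = -24968)
(-333593 - 174327) + D = (-333593 - 174327) - 24968 = -507920 - 24968 = -532888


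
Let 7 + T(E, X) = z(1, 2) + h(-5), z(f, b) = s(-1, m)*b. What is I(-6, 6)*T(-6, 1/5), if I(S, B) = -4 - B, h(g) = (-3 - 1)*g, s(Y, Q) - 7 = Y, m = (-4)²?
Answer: -250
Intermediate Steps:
m = 16
s(Y, Q) = 7 + Y
h(g) = -4*g
z(f, b) = 6*b (z(f, b) = (7 - 1)*b = 6*b)
T(E, X) = 25 (T(E, X) = -7 + (6*2 - 4*(-5)) = -7 + (12 + 20) = -7 + 32 = 25)
I(-6, 6)*T(-6, 1/5) = (-4 - 1*6)*25 = (-4 - 6)*25 = -10*25 = -250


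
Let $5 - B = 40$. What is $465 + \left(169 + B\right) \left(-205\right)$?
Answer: $-27005$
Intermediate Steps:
$B = -35$ ($B = 5 - 40 = -35$)
$465 + \left(169 + B\right) \left(-205\right) = 465 + \left(169 - 35\right) \left(-205\right) = 465 + 134 \left(-205\right) = 465 - 27470 = -27005$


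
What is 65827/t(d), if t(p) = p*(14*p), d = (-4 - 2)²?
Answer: 65827/18144 ≈ 3.6280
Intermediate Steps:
d = 36 (d = (-6)² = 36)
t(p) = 14*p²
65827/t(d) = 65827/((14*36²)) = 65827/((14*1296)) = 65827/18144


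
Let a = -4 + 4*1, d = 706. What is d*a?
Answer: 0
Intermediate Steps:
a = 0 (a = -4 + 4 = 0)
d*a = 706*0 = 0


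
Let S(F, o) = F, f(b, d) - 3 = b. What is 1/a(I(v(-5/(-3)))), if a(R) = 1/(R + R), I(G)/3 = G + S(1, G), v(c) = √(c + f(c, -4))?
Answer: 6 + 2*√57 ≈ 21.100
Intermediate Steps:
f(b, d) = 3 + b
v(c) = √(3 + 2*c) (v(c) = √(c + (3 + c)) = √(3 + 2*c))
I(G) = 3 + 3*G (I(G) = 3*(G + 1) = 3*(1 + G) = 3 + 3*G)
a(R) = 1/(2*R)
1/a(I(v(-5/(-3)))) = 1/(1/(2*(3 + 3*√(3 + 2*(-5/(-3)))))) = 1/(1/(2*(3 + 3*√(3 + 2*(-5*(-⅓)))))) = 1/(1/(2*(3 + 3*√(3 + 2*(5/3))))) = 1/(1/(2*(3 + 3*√(3 + 10/3)))) = 1/(1/(2*(3 + 3*√(19/3)))) = 1/(1/(2*(3 + 3*(√57/3)))) = 1/(1/(2*(3 + √57))) = 6 + 2*√57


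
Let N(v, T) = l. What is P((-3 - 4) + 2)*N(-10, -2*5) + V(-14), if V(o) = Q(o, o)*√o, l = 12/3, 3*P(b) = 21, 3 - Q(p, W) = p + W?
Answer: 28 + 31*I*√14 ≈ 28.0 + 115.99*I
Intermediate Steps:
Q(p, W) = 3 - W - p (Q(p, W) = 3 - (p + W) = 3 - (W + p) = 3 + (-W - p) = 3 - W - p)
P(b) = 7 (P(b) = (⅓)*21 = 7)
l = 4 (l = 12*(⅓) = 4)
N(v, T) = 4
V(o) = √o*(3 - 2*o) (V(o) = (3 - o - o)*√o = (3 - 2*o)*√o = √o*(3 - 2*o))
P((-3 - 4) + 2)*N(-10, -2*5) + V(-14) = 7*4 + √(-14)*(3 - 2*(-14)) = 28 + (I*√14)*(3 + 28) = 28 + (I*√14)*31 = 28 + 31*I*√14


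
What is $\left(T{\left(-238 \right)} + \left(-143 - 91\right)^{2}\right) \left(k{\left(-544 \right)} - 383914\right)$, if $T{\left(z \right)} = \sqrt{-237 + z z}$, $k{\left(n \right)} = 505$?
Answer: $-20993943204 - 383409 \sqrt{56407} \approx -2.1085 \cdot 10^{10}$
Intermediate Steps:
$T{\left(z \right)} = \sqrt{-237 + z^{2}}$
$\left(T{\left(-238 \right)} + \left(-143 - 91\right)^{2}\right) \left(k{\left(-544 \right)} - 383914\right) = \left(\sqrt{-237 + \left(-238\right)^{2}} + \left(-143 - 91\right)^{2}\right) \left(505 - 383914\right) = \left(\sqrt{-237 + 56644} + \left(-234\right)^{2}\right) \left(-383409\right) = \left(\sqrt{56407} + 54756\right) \left(-383409\right) = \left(54756 + \sqrt{56407}\right) \left(-383409\right) = -20993943204 - 383409 \sqrt{56407}$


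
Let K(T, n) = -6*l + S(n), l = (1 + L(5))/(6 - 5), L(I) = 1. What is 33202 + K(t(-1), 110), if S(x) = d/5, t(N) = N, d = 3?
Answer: 165953/5 ≈ 33191.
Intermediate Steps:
l = 2 (l = (1 + 1)/(6 - 5) = 2/1 = 2*1 = 2)
S(x) = 3/5
K(T, n) = -57/5 (K(T, n) = -6*2 + 3/5 = -12 + 3/5 = -57/5)
33202 + K(t(-1), 110) = 33202 - 57/5 = 165953/5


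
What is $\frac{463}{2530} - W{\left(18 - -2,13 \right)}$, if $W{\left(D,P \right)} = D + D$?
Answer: $- \frac{100737}{2530} \approx -39.817$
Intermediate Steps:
$W{\left(D,P \right)} = 2 D$
$\frac{463}{2530} - W{\left(18 - -2,13 \right)} = \frac{463}{2530} - 2 \left(18 - -2\right) = 463 \cdot \frac{1}{2530} - 2 \left(18 + 2\right) = \frac{463}{2530} - 2 \cdot 20 = \frac{463}{2530} - 40 = - \frac{100737}{2530}$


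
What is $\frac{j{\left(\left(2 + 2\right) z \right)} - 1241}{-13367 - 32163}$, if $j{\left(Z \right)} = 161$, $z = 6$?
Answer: $\frac{108}{4553} \approx 0.023721$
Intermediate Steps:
$\frac{j{\left(\left(2 + 2\right) z \right)} - 1241}{-13367 - 32163} = \frac{161 - 1241}{-13367 - 32163} = - \frac{1080}{-45530} = \left(-1080\right) \left(- \frac{1}{45530}\right) = \frac{108}{4553}$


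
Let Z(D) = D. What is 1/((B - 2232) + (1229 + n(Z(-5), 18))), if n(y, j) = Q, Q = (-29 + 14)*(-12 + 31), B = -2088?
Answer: -1/3376 ≈ -0.00029621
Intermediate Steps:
Q = -285 (Q = -15*19 = -285)
n(y, j) = -285
1/((B - 2232) + (1229 + n(Z(-5), 18))) = 1/((-2088 - 2232) + (1229 - 285)) = 1/(-4320 + 944) = 1/(-3376) = -1/3376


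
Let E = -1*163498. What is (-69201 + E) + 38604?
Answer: -194095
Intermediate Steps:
E = -163498
(-69201 + E) + 38604 = (-69201 - 163498) + 38604 = -232699 + 38604 = -194095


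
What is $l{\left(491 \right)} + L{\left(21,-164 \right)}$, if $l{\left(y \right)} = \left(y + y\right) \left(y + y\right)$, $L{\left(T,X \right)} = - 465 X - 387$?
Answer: $1040197$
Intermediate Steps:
$L{\left(T,X \right)} = -387 - 465 X$
$l{\left(y \right)} = 4 y^{2}$ ($l{\left(y \right)} = 2 y 2 y = 4 y^{2}$)
$l{\left(491 \right)} + L{\left(21,-164 \right)} = 4 \cdot 491^{2} - -75873 = 4 \cdot 241081 + \left(-387 + 76260\right) = 964324 + 75873 = 1040197$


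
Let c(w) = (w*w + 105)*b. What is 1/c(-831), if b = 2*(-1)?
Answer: -1/1381332 ≈ -7.2394e-7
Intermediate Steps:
b = -2
c(w) = -210 - 2*w**2 (c(w) = (w*w + 105)*(-2) = (w**2 + 105)*(-2) = (105 + w**2)*(-2) = -210 - 2*w**2)
1/c(-831) = 1/(-210 - 2*(-831)**2) = 1/(-210 - 2*690561) = 1/(-210 - 1381122) = 1/(-1381332) = -1/1381332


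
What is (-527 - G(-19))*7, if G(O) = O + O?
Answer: -3423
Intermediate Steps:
G(O) = 2*O
(-527 - G(-19))*7 = (-527 - 2*(-19))*7 = (-527 - 1*(-38))*7 = (-527 + 38)*7 = -489*7 = -3423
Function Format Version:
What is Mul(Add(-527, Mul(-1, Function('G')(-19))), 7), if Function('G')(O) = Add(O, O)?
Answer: -3423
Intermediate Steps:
Function('G')(O) = Mul(2, O)
Mul(Add(-527, Mul(-1, Function('G')(-19))), 7) = Mul(Add(-527, Mul(-1, Mul(2, -19))), 7) = Mul(Add(-527, Mul(-1, -38)), 7) = Mul(Add(-527, 38), 7) = Mul(-489, 7) = -3423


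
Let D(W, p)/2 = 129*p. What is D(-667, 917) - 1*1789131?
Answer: -1552545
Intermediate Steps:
D(W, p) = 258*p (D(W, p) = 2*(129*p) = 258*p)
D(-667, 917) - 1*1789131 = 258*917 - 1*1789131 = 236586 - 1789131 = -1552545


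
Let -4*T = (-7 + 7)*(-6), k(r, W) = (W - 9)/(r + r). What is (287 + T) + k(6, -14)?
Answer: 3421/12 ≈ 285.08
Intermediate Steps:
k(r, W) = (-9 + W)/(2*r) (k(r, W) = (-9 + W)/((2*r)) = (-9 + W)*(1/(2*r)) = (-9 + W)/(2*r))
T = 0 (T = -(-7 + 7)*(-6)/4 = -0*(-6) = -¼*0 = 0)
(287 + T) + k(6, -14) = (287 + 0) + (½)*(-9 - 14)/6 = 287 + (½)*(⅙)*(-23) = 287 - 23/12 = 3421/12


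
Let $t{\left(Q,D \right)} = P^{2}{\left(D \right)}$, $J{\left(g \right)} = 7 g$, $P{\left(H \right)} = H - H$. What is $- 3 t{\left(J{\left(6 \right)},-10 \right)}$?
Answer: $0$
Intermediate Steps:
$P{\left(H \right)} = 0$
$t{\left(Q,D \right)} = 0$ ($t{\left(Q,D \right)} = 0^{2} = 0$)
$- 3 t{\left(J{\left(6 \right)},-10 \right)} = \left(-3\right) 0 = 0$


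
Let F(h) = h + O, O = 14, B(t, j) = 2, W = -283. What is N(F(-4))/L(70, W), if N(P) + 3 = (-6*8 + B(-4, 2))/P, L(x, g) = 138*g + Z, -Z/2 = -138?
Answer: 19/96945 ≈ 0.00019599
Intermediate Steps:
Z = 276 (Z = -2*(-138) = 276)
F(h) = 14 + h (F(h) = h + 14 = 14 + h)
L(x, g) = 276 + 138*g (L(x, g) = 138*g + 276 = 276 + 138*g)
N(P) = -3 - 46/P (N(P) = -3 + (-6*8 + 2)/P = -3 + (-48 + 2)/P = -3 - 46/P)
N(F(-4))/L(70, W) = (-3 - 46/(14 - 4))/(276 + 138*(-283)) = (-3 - 46/10)/(276 - 39054) = (-3 - 46*⅒)/(-38778) = (-3 - 23/5)*(-1/38778) = -38/5*(-1/38778) = 19/96945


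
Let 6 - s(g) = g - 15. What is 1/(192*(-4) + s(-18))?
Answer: -1/729 ≈ -0.0013717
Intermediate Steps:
s(g) = 21 - g (s(g) = 6 - (g - 15) = 6 - (-15 + g) = 6 + (15 - g) = 21 - g)
1/(192*(-4) + s(-18)) = 1/(192*(-4) + (21 - 1*(-18))) = 1/(-768 + (21 + 18)) = 1/(-768 + 39) = 1/(-729) = -1/729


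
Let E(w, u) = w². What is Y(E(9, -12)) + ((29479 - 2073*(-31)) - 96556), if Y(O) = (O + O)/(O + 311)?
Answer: -551463/196 ≈ -2813.6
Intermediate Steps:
Y(O) = 2*O/(311 + O) (Y(O) = (2*O)/(311 + O) = 2*O/(311 + O))
Y(E(9, -12)) + ((29479 - 2073*(-31)) - 96556) = 2*9²/(311 + 9²) + ((29479 - 2073*(-31)) - 96556) = 2*81/(311 + 81) + ((29479 + 64263) - 96556) = 2*81/392 + (93742 - 96556) = 2*81*(1/392) - 2814 = 81/196 - 2814 = -551463/196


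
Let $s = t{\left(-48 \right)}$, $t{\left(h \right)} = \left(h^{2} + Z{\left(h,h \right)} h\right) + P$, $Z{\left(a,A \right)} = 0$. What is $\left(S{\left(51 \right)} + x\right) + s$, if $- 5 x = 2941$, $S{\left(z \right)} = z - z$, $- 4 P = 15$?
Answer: $\frac{34241}{20} \approx 1712.1$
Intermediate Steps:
$P = - \frac{15}{4}$ ($P = \left(- \frac{1}{4}\right) 15 = - \frac{15}{4} \approx -3.75$)
$S{\left(z \right)} = 0$
$t{\left(h \right)} = - \frac{15}{4} + h^{2}$ ($t{\left(h \right)} = \left(h^{2} + 0 h\right) - \frac{15}{4} = \left(h^{2} + 0\right) - \frac{15}{4} = h^{2} - \frac{15}{4} = - \frac{15}{4} + h^{2}$)
$s = \frac{9201}{4}$ ($s = - \frac{15}{4} + \left(-48\right)^{2} = - \frac{15}{4} + 2304 = \frac{9201}{4} \approx 2300.3$)
$x = - \frac{2941}{5}$ ($x = \left(- \frac{1}{5}\right) 2941 = - \frac{2941}{5} \approx -588.2$)
$\left(S{\left(51 \right)} + x\right) + s = \left(0 - \frac{2941}{5}\right) + \frac{9201}{4} = - \frac{2941}{5} + \frac{9201}{4} = \frac{34241}{20}$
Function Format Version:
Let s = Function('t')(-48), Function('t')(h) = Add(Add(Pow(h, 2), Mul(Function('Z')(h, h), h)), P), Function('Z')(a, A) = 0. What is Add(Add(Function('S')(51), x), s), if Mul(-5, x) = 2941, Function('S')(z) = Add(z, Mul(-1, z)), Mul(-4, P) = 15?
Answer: Rational(34241, 20) ≈ 1712.1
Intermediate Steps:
P = Rational(-15, 4) (P = Mul(Rational(-1, 4), 15) = Rational(-15, 4) ≈ -3.7500)
Function('S')(z) = 0
Function('t')(h) = Add(Rational(-15, 4), Pow(h, 2)) (Function('t')(h) = Add(Add(Pow(h, 2), Mul(0, h)), Rational(-15, 4)) = Add(Add(Pow(h, 2), 0), Rational(-15, 4)) = Add(Pow(h, 2), Rational(-15, 4)) = Add(Rational(-15, 4), Pow(h, 2)))
s = Rational(9201, 4) (s = Add(Rational(-15, 4), Pow(-48, 2)) = Add(Rational(-15, 4), 2304) = Rational(9201, 4) ≈ 2300.3)
x = Rational(-2941, 5) (x = Mul(Rational(-1, 5), 2941) = Rational(-2941, 5) ≈ -588.20)
Add(Add(Function('S')(51), x), s) = Add(Add(0, Rational(-2941, 5)), Rational(9201, 4)) = Add(Rational(-2941, 5), Rational(9201, 4)) = Rational(34241, 20)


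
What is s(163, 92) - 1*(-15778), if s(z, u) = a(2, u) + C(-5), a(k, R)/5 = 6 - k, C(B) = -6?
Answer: 15792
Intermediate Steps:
a(k, R) = 30 - 5*k (a(k, R) = 5*(6 - k) = 30 - 5*k)
s(z, u) = 14 (s(z, u) = (30 - 5*2) - 6 = (30 - 10) - 6 = 20 - 6 = 14)
s(163, 92) - 1*(-15778) = 14 - 1*(-15778) = 14 + 15778 = 15792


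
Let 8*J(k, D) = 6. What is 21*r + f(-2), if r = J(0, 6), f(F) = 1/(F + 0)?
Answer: 61/4 ≈ 15.250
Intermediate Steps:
f(F) = 1/F
J(k, D) = ¾ (J(k, D) = (⅛)*6 = ¾)
r = ¾ ≈ 0.75000
21*r + f(-2) = 21*(¾) + 1/(-2) = 63/4 - ½ = 61/4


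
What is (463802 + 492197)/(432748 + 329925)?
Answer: 955999/762673 ≈ 1.2535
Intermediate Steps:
(463802 + 492197)/(432748 + 329925) = 955999/762673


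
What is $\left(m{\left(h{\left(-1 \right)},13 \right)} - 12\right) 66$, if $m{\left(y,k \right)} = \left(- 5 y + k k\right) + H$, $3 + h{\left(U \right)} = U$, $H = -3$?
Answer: $11484$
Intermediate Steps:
$h{\left(U \right)} = -3 + U$
$m{\left(y,k \right)} = -3 + k^{2} - 5 y$ ($m{\left(y,k \right)} = \left(- 5 y + k k\right) - 3 = \left(- 5 y + k^{2}\right) - 3 = \left(k^{2} - 5 y\right) - 3 = -3 + k^{2} - 5 y$)
$\left(m{\left(h{\left(-1 \right)},13 \right)} - 12\right) 66 = \left(\left(-3 + 13^{2} - 5 \left(-3 - 1\right)\right) - 12\right) 66 = \left(\left(-3 + 169 - -20\right) - 12\right) 66 = \left(\left(-3 + 169 + 20\right) - 12\right) 66 = \left(186 - 12\right) 66 = 174 \cdot 66 = 11484$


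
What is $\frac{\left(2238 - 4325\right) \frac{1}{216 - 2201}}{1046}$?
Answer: $\frac{2087}{2076310} \approx 0.0010051$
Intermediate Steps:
$\frac{\left(2238 - 4325\right) \frac{1}{216 - 2201}}{1046} = - \frac{2087}{-1985} \cdot \frac{1}{1046} = \left(-2087\right) \left(- \frac{1}{1985}\right) \frac{1}{1046} = \frac{2087}{1985} \cdot \frac{1}{1046} = \frac{2087}{2076310}$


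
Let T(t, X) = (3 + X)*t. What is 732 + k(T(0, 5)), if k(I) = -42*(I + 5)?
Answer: 522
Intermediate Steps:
T(t, X) = t*(3 + X)
k(I) = -210 - 42*I (k(I) = -42*(5 + I) = -210 - 42*I)
732 + k(T(0, 5)) = 732 + (-210 - 0*(3 + 5)) = 732 + (-210 - 0*8) = 732 + (-210 - 42*0) = 732 + (-210 + 0) = 732 - 210 = 522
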